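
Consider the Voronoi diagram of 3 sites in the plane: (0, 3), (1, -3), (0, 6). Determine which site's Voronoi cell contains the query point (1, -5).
Nearest site = (1, -3)

The Voronoi cell of site s contains exactly those query points closer to s than to any other site. Compute squared distances from q = (1, -5) to each site:
  (1 − 1)² + (-3 − -5)² = 4
  (0 − 1)² + (3 − -5)² = 65
  (0 − 1)² + (6 − -5)² = 122
Minimum is attained by (1, -3), so q lies in its Voronoi cell.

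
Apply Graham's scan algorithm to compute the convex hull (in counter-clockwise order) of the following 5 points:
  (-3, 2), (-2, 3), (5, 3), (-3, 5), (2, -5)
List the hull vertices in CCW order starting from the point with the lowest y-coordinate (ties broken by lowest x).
Hull (CCW) = [(2, -5), (5, 3), (-3, 5), (-3, 2)]

Graham scan procedure:
  1. Find the pivot p₀ = point with lowest y (tie → lowest x): (2, -5).
  2. Sort the remaining points by polar angle around p₀.
  3. Walk through sorted points, maintaining a stack; pop the top while the last three entries make a non-left turn (cross product ≤ 0).
  4. Final stack is the convex hull in CCW order: (2, -5), (5, 3), (-3, 5), (-3, 2).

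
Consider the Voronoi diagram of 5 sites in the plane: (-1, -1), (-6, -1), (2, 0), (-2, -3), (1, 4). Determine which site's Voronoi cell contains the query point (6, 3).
Nearest site = (2, 0)

The Voronoi cell of site s contains exactly those query points closer to s than to any other site. Compute squared distances from q = (6, 3) to each site:
  (2 − 6)² + (0 − 3)² = 25
  (1 − 6)² + (4 − 3)² = 26
  (-1 − 6)² + (-1 − 3)² = 65
  (-2 − 6)² + (-3 − 3)² = 100
  (-6 − 6)² + (-1 − 3)² = 160
Minimum is attained by (2, 0), so q lies in its Voronoi cell.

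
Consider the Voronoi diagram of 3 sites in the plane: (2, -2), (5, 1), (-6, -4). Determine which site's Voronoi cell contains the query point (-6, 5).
Nearest site = (-6, -4)

The Voronoi cell of site s contains exactly those query points closer to s than to any other site. Compute squared distances from q = (-6, 5) to each site:
  (-6 − -6)² + (-4 − 5)² = 81
  (2 − -6)² + (-2 − 5)² = 113
  (5 − -6)² + (1 − 5)² = 137
Minimum is attained by (-6, -4), so q lies in its Voronoi cell.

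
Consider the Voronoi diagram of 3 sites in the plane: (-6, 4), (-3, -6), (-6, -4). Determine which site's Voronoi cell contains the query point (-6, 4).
Nearest site = (-6, 4)

The Voronoi cell of site s contains exactly those query points closer to s than to any other site. Compute squared distances from q = (-6, 4) to each site:
  (-6 − -6)² + (4 − 4)² = 0
  (-6 − -6)² + (-4 − 4)² = 64
  (-3 − -6)² + (-6 − 4)² = 109
Minimum is attained by (-6, 4), so q lies in its Voronoi cell.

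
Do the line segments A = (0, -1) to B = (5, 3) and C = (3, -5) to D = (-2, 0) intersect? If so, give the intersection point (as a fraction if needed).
No (intersection of containing lines falls outside at least one segment)

Parametrize and solve: t = -1/9, s = 32/45. At least one of these is outside [0, 1], so the segments do not intersect.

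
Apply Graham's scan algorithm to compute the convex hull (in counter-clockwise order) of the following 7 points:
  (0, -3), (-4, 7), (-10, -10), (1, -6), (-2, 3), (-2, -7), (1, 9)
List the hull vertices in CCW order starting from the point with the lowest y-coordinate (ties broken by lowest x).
Hull (CCW) = [(-10, -10), (1, -6), (1, 9), (-4, 7)]

Graham scan procedure:
  1. Find the pivot p₀ = point with lowest y (tie → lowest x): (-10, -10).
  2. Sort the remaining points by polar angle around p₀.
  3. Walk through sorted points, maintaining a stack; pop the top while the last three entries make a non-left turn (cross product ≤ 0).
  4. Final stack is the convex hull in CCW order: (-10, -10), (1, -6), (1, 9), (-4, 7).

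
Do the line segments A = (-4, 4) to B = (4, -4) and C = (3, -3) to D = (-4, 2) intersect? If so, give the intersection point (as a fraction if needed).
Yes; intersection at (3, -3) (t = 7/8 on AB, s = 0 on CD)

Parametrize AB as A + t(B − A) = (-4 + 8 t, 4 + -8 t) and CD as C + s(D − C) = (3 + -7 s, -3 + 5 s). Solve the linear system for (t, s). Determinant = 16 ≠ 0, so a unique intersection of the containing lines exists. Solution: t = 7/8, s = 0 — both in [0, 1], so the segments cross. Intersection point: (3, -3).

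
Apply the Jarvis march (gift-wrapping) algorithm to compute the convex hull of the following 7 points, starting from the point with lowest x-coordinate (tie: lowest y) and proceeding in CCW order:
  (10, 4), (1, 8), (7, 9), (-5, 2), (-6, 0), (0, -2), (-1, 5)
Hull (CCW) = [(-6, 0), (0, -2), (10, 4), (7, 9), (1, 8), (-5, 2)]

Jarvis march: at each step, from the current hull vertex p, select the next vertex q as the point such that every other point lies strictly to the left of (or on) the directed line p → q. (Equivalently: for every other point r, the cross product (q − p) × (r − p) ≥ 0.)
Starting point (lowest x, tie lowest y): (-6, 0). Wrap until returning to start. Resulting hull: (-6, 0), (0, -2), (10, 4), (7, 9), (1, 8), (-5, 2).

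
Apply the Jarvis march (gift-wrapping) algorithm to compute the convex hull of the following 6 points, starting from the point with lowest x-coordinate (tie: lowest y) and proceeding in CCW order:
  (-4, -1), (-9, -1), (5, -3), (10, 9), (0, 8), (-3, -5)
Hull (CCW) = [(-9, -1), (-3, -5), (5, -3), (10, 9), (0, 8)]

Jarvis march: at each step, from the current hull vertex p, select the next vertex q as the point such that every other point lies strictly to the left of (or on) the directed line p → q. (Equivalently: for every other point r, the cross product (q − p) × (r − p) ≥ 0.)
Starting point (lowest x, tie lowest y): (-9, -1). Wrap until returning to start. Resulting hull: (-9, -1), (-3, -5), (5, -3), (10, 9), (0, 8).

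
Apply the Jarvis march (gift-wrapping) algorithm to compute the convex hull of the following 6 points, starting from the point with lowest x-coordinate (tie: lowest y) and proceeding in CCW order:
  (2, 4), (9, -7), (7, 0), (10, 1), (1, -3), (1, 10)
Hull (CCW) = [(1, -3), (9, -7), (10, 1), (1, 10)]

Jarvis march: at each step, from the current hull vertex p, select the next vertex q as the point such that every other point lies strictly to the left of (or on) the directed line p → q. (Equivalently: for every other point r, the cross product (q − p) × (r − p) ≥ 0.)
Starting point (lowest x, tie lowest y): (1, -3). Wrap until returning to start. Resulting hull: (1, -3), (9, -7), (10, 1), (1, 10).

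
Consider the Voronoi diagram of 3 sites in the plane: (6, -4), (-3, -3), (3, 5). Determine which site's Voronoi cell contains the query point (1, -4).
Nearest site = (-3, -3)

The Voronoi cell of site s contains exactly those query points closer to s than to any other site. Compute squared distances from q = (1, -4) to each site:
  (-3 − 1)² + (-3 − -4)² = 17
  (6 − 1)² + (-4 − -4)² = 25
  (3 − 1)² + (5 − -4)² = 85
Minimum is attained by (-3, -3), so q lies in its Voronoi cell.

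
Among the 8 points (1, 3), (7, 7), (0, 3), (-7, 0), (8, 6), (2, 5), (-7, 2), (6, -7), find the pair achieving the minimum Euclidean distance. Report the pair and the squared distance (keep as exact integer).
Pair = ((1, 3), (0, 3)); squared distance = 1

Compute all C(8, 2) = 28 pairwise squared distances (x_i − x_j)² + (y_i − y_j)². The minimum is 1, attained by the pair ((1, 3), (0, 3)).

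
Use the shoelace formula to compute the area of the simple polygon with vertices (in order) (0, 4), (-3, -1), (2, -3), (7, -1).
Area = 35

Shoelace formula: Area = (1/2) |Σ_i (x_i · y_{i+1} − x_{i+1} · y_i)| (indices mod n). Compute each cross term:
  (0)(-1) − (-3)(4) = 12
  (-3)(-3) − (2)(-1) = 11
  (2)(-1) − (7)(-3) = 19
  (7)(4) − (0)(-1) = 28
Sum = 70, so (signed) Area = 70/2 = 35, |Area| = 35.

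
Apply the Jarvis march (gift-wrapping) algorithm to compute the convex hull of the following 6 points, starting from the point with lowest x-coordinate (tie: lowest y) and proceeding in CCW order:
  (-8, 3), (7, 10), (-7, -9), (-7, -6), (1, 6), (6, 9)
Hull (CCW) = [(-8, 3), (-7, -9), (7, 10)]

Jarvis march: at each step, from the current hull vertex p, select the next vertex q as the point such that every other point lies strictly to the left of (or on) the directed line p → q. (Equivalently: for every other point r, the cross product (q − p) × (r − p) ≥ 0.)
Starting point (lowest x, tie lowest y): (-8, 3). Wrap until returning to start. Resulting hull: (-8, 3), (-7, -9), (7, 10).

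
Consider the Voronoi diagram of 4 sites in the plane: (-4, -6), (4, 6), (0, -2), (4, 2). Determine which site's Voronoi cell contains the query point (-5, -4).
Nearest site = (-4, -6)

The Voronoi cell of site s contains exactly those query points closer to s than to any other site. Compute squared distances from q = (-5, -4) to each site:
  (-4 − -5)² + (-6 − -4)² = 5
  (0 − -5)² + (-2 − -4)² = 29
  (4 − -5)² + (2 − -4)² = 117
  (4 − -5)² + (6 − -4)² = 181
Minimum is attained by (-4, -6), so q lies in its Voronoi cell.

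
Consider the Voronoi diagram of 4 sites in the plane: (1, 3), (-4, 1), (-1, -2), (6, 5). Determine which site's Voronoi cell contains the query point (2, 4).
Nearest site = (1, 3)

The Voronoi cell of site s contains exactly those query points closer to s than to any other site. Compute squared distances from q = (2, 4) to each site:
  (1 − 2)² + (3 − 4)² = 2
  (6 − 2)² + (5 − 4)² = 17
  (-4 − 2)² + (1 − 4)² = 45
  (-1 − 2)² + (-2 − 4)² = 45
Minimum is attained by (1, 3), so q lies in its Voronoi cell.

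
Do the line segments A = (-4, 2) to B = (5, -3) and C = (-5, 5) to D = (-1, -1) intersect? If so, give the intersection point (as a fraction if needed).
Yes; intersection at (-41/17, 19/17) (t = 3/17 on AB, s = 11/17 on CD)

Parametrize AB as A + t(B − A) = (-4 + 9 t, 2 + -5 t) and CD as C + s(D − C) = (-5 + 4 s, 5 + -6 s). Solve the linear system for (t, s). Determinant = 34 ≠ 0, so a unique intersection of the containing lines exists. Solution: t = 3/17, s = 11/17 — both in [0, 1], so the segments cross. Intersection point: (-41/17, 19/17).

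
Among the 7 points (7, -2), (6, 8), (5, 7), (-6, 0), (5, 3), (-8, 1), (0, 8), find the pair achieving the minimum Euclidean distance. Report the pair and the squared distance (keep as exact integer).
Pair = ((6, 8), (5, 7)); squared distance = 2

Compute all C(7, 2) = 21 pairwise squared distances (x_i − x_j)² + (y_i − y_j)². The minimum is 2, attained by the pair ((6, 8), (5, 7)).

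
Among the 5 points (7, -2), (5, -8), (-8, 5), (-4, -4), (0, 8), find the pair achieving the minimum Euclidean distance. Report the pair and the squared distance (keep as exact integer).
Pair = ((7, -2), (5, -8)); squared distance = 40

Compute all C(5, 2) = 10 pairwise squared distances (x_i − x_j)² + (y_i − y_j)². The minimum is 40, attained by the pair ((7, -2), (5, -8)).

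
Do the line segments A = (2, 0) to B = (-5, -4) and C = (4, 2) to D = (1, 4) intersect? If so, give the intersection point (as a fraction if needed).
No (intersection of containing lines falls outside at least one segment)

Parametrize and solve: t = -5/13, s = -3/13. At least one of these is outside [0, 1], so the segments do not intersect.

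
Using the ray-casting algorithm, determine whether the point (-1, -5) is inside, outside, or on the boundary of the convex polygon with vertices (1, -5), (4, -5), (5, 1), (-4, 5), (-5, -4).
The point (-1, -5) lies strictly outside the polygon

Cast a horizontal ray to the right from the query point and count how many polygon edges it crosses (each edge strictly once or zero times, handled with the usual half-open convention). 
Parity of crossings → even ⇒ outside.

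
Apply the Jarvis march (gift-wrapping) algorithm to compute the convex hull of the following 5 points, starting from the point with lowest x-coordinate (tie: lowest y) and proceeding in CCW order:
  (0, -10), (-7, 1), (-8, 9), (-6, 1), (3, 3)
Hull (CCW) = [(-8, 9), (-7, 1), (0, -10), (3, 3)]

Jarvis march: at each step, from the current hull vertex p, select the next vertex q as the point such that every other point lies strictly to the left of (or on) the directed line p → q. (Equivalently: for every other point r, the cross product (q − p) × (r − p) ≥ 0.)
Starting point (lowest x, tie lowest y): (-8, 9). Wrap until returning to start. Resulting hull: (-8, 9), (-7, 1), (0, -10), (3, 3).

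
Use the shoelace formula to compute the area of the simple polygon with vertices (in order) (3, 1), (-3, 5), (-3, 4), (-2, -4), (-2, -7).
Area = 33

Shoelace formula: Area = (1/2) |Σ_i (x_i · y_{i+1} − x_{i+1} · y_i)| (indices mod n). Compute each cross term:
  (3)(5) − (-3)(1) = 18
  (-3)(4) − (-3)(5) = 3
  (-3)(-4) − (-2)(4) = 20
  (-2)(-7) − (-2)(-4) = 6
  (-2)(1) − (3)(-7) = 19
Sum = 66, so (signed) Area = 66/2 = 33, |Area| = 33.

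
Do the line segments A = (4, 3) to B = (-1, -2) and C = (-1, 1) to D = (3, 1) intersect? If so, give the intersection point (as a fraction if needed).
Yes; intersection at (2, 1) (t = 2/5 on AB, s = 3/4 on CD)

Parametrize AB as A + t(B − A) = (4 + -5 t, 3 + -5 t) and CD as C + s(D − C) = (-1 + 4 s, 1 + 0 s). Solve the linear system for (t, s). Determinant = -20 ≠ 0, so a unique intersection of the containing lines exists. Solution: t = 2/5, s = 3/4 — both in [0, 1], so the segments cross. Intersection point: (2, 1).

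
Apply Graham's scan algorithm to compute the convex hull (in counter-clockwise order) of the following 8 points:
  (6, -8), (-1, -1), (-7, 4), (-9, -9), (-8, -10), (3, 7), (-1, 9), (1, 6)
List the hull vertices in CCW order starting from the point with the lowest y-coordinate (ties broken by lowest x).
Hull (CCW) = [(-8, -10), (6, -8), (3, 7), (-1, 9), (-7, 4), (-9, -9)]

Graham scan procedure:
  1. Find the pivot p₀ = point with lowest y (tie → lowest x): (-8, -10).
  2. Sort the remaining points by polar angle around p₀.
  3. Walk through sorted points, maintaining a stack; pop the top while the last three entries make a non-left turn (cross product ≤ 0).
  4. Final stack is the convex hull in CCW order: (-8, -10), (6, -8), (3, 7), (-1, 9), (-7, 4), (-9, -9).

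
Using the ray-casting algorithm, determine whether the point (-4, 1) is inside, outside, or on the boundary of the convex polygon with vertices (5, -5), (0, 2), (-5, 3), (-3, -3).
The point (-4, 1) lies strictly inside the polygon

Cast a horizontal ray to the right from the query point and count how many polygon edges it crosses (each edge strictly once or zero times, handled with the usual half-open convention). 
Parity of crossings → odd ⇒ inside.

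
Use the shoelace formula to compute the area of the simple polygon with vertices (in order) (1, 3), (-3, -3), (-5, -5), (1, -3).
Area = 16

Shoelace formula: Area = (1/2) |Σ_i (x_i · y_{i+1} − x_{i+1} · y_i)| (indices mod n). Compute each cross term:
  (1)(-3) − (-3)(3) = 6
  (-3)(-5) − (-5)(-3) = 0
  (-5)(-3) − (1)(-5) = 20
  (1)(3) − (1)(-3) = 6
Sum = 32, so (signed) Area = 32/2 = 16, |Area| = 16.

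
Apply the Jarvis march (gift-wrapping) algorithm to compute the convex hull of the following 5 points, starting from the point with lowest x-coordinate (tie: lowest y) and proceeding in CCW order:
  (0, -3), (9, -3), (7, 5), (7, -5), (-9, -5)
Hull (CCW) = [(-9, -5), (7, -5), (9, -3), (7, 5)]

Jarvis march: at each step, from the current hull vertex p, select the next vertex q as the point such that every other point lies strictly to the left of (or on) the directed line p → q. (Equivalently: for every other point r, the cross product (q − p) × (r − p) ≥ 0.)
Starting point (lowest x, tie lowest y): (-9, -5). Wrap until returning to start. Resulting hull: (-9, -5), (7, -5), (9, -3), (7, 5).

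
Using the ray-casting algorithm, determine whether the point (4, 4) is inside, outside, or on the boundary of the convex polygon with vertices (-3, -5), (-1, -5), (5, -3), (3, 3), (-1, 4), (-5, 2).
The point (4, 4) lies strictly outside the polygon

Cast a horizontal ray to the right from the query point and count how many polygon edges it crosses (each edge strictly once or zero times, handled with the usual half-open convention). 
Parity of crossings → even ⇒ outside.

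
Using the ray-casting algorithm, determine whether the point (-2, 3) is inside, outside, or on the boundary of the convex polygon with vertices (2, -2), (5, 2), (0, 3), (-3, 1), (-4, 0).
The point (-2, 3) lies strictly outside the polygon

Cast a horizontal ray to the right from the query point and count how many polygon edges it crosses (each edge strictly once or zero times, handled with the usual half-open convention). 
Parity of crossings → even ⇒ outside.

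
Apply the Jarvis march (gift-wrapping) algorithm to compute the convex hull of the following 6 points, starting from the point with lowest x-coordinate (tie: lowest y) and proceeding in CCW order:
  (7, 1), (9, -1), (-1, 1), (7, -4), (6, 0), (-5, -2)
Hull (CCW) = [(-5, -2), (7, -4), (9, -1), (7, 1), (-1, 1)]

Jarvis march: at each step, from the current hull vertex p, select the next vertex q as the point such that every other point lies strictly to the left of (or on) the directed line p → q. (Equivalently: for every other point r, the cross product (q − p) × (r − p) ≥ 0.)
Starting point (lowest x, tie lowest y): (-5, -2). Wrap until returning to start. Resulting hull: (-5, -2), (7, -4), (9, -1), (7, 1), (-1, 1).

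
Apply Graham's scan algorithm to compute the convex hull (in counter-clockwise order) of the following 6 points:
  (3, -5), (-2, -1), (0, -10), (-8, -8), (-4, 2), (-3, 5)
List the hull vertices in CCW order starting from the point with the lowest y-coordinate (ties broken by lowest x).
Hull (CCW) = [(0, -10), (3, -5), (-3, 5), (-8, -8)]

Graham scan procedure:
  1. Find the pivot p₀ = point with lowest y (tie → lowest x): (0, -10).
  2. Sort the remaining points by polar angle around p₀.
  3. Walk through sorted points, maintaining a stack; pop the top while the last three entries make a non-left turn (cross product ≤ 0).
  4. Final stack is the convex hull in CCW order: (0, -10), (3, -5), (-3, 5), (-8, -8).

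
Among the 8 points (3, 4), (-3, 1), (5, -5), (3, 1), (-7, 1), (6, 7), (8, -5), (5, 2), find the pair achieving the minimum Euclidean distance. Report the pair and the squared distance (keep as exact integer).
Pair = ((3, 1), (5, 2)); squared distance = 5

Compute all C(8, 2) = 28 pairwise squared distances (x_i − x_j)² + (y_i − y_j)². The minimum is 5, attained by the pair ((3, 1), (5, 2)).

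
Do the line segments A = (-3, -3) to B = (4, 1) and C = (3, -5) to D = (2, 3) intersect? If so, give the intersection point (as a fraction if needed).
Yes; intersection at (71/30, 1/15) (t = 23/30 on AB, s = 19/30 on CD)

Parametrize AB as A + t(B − A) = (-3 + 7 t, -3 + 4 t) and CD as C + s(D − C) = (3 + -1 s, -5 + 8 s). Solve the linear system for (t, s). Determinant = -60 ≠ 0, so a unique intersection of the containing lines exists. Solution: t = 23/30, s = 19/30 — both in [0, 1], so the segments cross. Intersection point: (71/30, 1/15).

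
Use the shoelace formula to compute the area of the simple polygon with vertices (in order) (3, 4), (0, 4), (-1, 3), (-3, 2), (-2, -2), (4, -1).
Area = 31

Shoelace formula: Area = (1/2) |Σ_i (x_i · y_{i+1} − x_{i+1} · y_i)| (indices mod n). Compute each cross term:
  (3)(4) − (0)(4) = 12
  (0)(3) − (-1)(4) = 4
  (-1)(2) − (-3)(3) = 7
  (-3)(-2) − (-2)(2) = 10
  (-2)(-1) − (4)(-2) = 10
  (4)(4) − (3)(-1) = 19
Sum = 62, so (signed) Area = 62/2 = 31, |Area| = 31.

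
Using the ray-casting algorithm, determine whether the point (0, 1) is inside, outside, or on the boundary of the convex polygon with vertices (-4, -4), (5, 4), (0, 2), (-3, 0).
The point (0, 1) lies strictly inside the polygon

Cast a horizontal ray to the right from the query point and count how many polygon edges it crosses (each edge strictly once or zero times, handled with the usual half-open convention). 
Parity of crossings → odd ⇒ inside.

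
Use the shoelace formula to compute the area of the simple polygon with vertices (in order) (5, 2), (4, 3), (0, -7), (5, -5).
Area = 49/2

Shoelace formula: Area = (1/2) |Σ_i (x_i · y_{i+1} − x_{i+1} · y_i)| (indices mod n). Compute each cross term:
  (5)(3) − (4)(2) = 7
  (4)(-7) − (0)(3) = -28
  (0)(-5) − (5)(-7) = 35
  (5)(2) − (5)(-5) = 35
Sum = 49, so (signed) Area = 49/2 = 49/2, |Area| = 49/2.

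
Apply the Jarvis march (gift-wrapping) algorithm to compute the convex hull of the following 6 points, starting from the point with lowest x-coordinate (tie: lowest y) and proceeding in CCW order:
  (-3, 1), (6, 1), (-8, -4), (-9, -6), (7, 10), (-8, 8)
Hull (CCW) = [(-9, -6), (6, 1), (7, 10), (-8, 8)]

Jarvis march: at each step, from the current hull vertex p, select the next vertex q as the point such that every other point lies strictly to the left of (or on) the directed line p → q. (Equivalently: for every other point r, the cross product (q − p) × (r − p) ≥ 0.)
Starting point (lowest x, tie lowest y): (-9, -6). Wrap until returning to start. Resulting hull: (-9, -6), (6, 1), (7, 10), (-8, 8).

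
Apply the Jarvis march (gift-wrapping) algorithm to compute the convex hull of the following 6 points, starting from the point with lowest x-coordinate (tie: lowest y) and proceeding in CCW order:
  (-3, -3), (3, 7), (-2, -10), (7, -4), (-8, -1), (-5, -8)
Hull (CCW) = [(-8, -1), (-5, -8), (-2, -10), (7, -4), (3, 7)]

Jarvis march: at each step, from the current hull vertex p, select the next vertex q as the point such that every other point lies strictly to the left of (or on) the directed line p → q. (Equivalently: for every other point r, the cross product (q − p) × (r − p) ≥ 0.)
Starting point (lowest x, tie lowest y): (-8, -1). Wrap until returning to start. Resulting hull: (-8, -1), (-5, -8), (-2, -10), (7, -4), (3, 7).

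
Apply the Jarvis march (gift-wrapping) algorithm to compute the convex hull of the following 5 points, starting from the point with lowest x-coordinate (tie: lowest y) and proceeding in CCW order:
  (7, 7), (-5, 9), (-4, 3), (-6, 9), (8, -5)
Hull (CCW) = [(-6, 9), (-4, 3), (8, -5), (7, 7), (-5, 9)]

Jarvis march: at each step, from the current hull vertex p, select the next vertex q as the point such that every other point lies strictly to the left of (or on) the directed line p → q. (Equivalently: for every other point r, the cross product (q − p) × (r − p) ≥ 0.)
Starting point (lowest x, tie lowest y): (-6, 9). Wrap until returning to start. Resulting hull: (-6, 9), (-4, 3), (8, -5), (7, 7), (-5, 9).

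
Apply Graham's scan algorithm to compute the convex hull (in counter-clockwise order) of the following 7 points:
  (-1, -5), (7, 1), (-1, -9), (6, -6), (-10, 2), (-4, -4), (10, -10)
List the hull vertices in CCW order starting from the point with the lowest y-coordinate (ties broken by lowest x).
Hull (CCW) = [(10, -10), (7, 1), (-10, 2), (-1, -9)]

Graham scan procedure:
  1. Find the pivot p₀ = point with lowest y (tie → lowest x): (10, -10).
  2. Sort the remaining points by polar angle around p₀.
  3. Walk through sorted points, maintaining a stack; pop the top while the last three entries make a non-left turn (cross product ≤ 0).
  4. Final stack is the convex hull in CCW order: (10, -10), (7, 1), (-10, 2), (-1, -9).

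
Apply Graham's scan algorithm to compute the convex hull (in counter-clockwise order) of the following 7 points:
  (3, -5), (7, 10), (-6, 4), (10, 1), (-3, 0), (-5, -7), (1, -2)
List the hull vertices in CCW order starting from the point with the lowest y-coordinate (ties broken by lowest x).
Hull (CCW) = [(-5, -7), (3, -5), (10, 1), (7, 10), (-6, 4)]

Graham scan procedure:
  1. Find the pivot p₀ = point with lowest y (tie → lowest x): (-5, -7).
  2. Sort the remaining points by polar angle around p₀.
  3. Walk through sorted points, maintaining a stack; pop the top while the last three entries make a non-left turn (cross product ≤ 0).
  4. Final stack is the convex hull in CCW order: (-5, -7), (3, -5), (10, 1), (7, 10), (-6, 4).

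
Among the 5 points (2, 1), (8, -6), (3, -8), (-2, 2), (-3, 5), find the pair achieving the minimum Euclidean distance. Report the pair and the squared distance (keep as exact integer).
Pair = ((-2, 2), (-3, 5)); squared distance = 10

Compute all C(5, 2) = 10 pairwise squared distances (x_i − x_j)² + (y_i − y_j)². The minimum is 10, attained by the pair ((-2, 2), (-3, 5)).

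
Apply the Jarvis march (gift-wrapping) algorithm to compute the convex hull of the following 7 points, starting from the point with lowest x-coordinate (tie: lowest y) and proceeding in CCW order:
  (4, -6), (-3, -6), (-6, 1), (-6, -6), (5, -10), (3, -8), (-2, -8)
Hull (CCW) = [(-6, -6), (-2, -8), (5, -10), (4, -6), (-6, 1)]

Jarvis march: at each step, from the current hull vertex p, select the next vertex q as the point such that every other point lies strictly to the left of (or on) the directed line p → q. (Equivalently: for every other point r, the cross product (q − p) × (r − p) ≥ 0.)
Starting point (lowest x, tie lowest y): (-6, -6). Wrap until returning to start. Resulting hull: (-6, -6), (-2, -8), (5, -10), (4, -6), (-6, 1).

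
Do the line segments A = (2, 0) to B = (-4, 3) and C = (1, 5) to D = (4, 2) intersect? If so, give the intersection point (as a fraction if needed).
No (intersection of containing lines falls outside at least one segment)

Parametrize and solve: t = -4/3, s = 3. At least one of these is outside [0, 1], so the segments do not intersect.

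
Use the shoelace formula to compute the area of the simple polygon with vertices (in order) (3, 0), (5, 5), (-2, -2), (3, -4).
Area = 41/2

Shoelace formula: Area = (1/2) |Σ_i (x_i · y_{i+1} − x_{i+1} · y_i)| (indices mod n). Compute each cross term:
  (3)(5) − (5)(0) = 15
  (5)(-2) − (-2)(5) = 0
  (-2)(-4) − (3)(-2) = 14
  (3)(0) − (3)(-4) = 12
Sum = 41, so (signed) Area = 41/2 = 41/2, |Area| = 41/2.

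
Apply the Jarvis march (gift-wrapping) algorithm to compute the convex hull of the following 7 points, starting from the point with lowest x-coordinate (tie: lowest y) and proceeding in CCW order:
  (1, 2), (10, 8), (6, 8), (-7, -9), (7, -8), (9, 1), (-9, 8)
Hull (CCW) = [(-9, 8), (-7, -9), (7, -8), (9, 1), (10, 8)]

Jarvis march: at each step, from the current hull vertex p, select the next vertex q as the point such that every other point lies strictly to the left of (or on) the directed line p → q. (Equivalently: for every other point r, the cross product (q − p) × (r − p) ≥ 0.)
Starting point (lowest x, tie lowest y): (-9, 8). Wrap until returning to start. Resulting hull: (-9, 8), (-7, -9), (7, -8), (9, 1), (10, 8).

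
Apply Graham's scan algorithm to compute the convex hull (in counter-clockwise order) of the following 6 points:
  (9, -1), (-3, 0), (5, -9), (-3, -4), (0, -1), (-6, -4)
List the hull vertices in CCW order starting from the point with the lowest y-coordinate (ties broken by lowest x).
Hull (CCW) = [(5, -9), (9, -1), (-3, 0), (-6, -4)]

Graham scan procedure:
  1. Find the pivot p₀ = point with lowest y (tie → lowest x): (5, -9).
  2. Sort the remaining points by polar angle around p₀.
  3. Walk through sorted points, maintaining a stack; pop the top while the last three entries make a non-left turn (cross product ≤ 0).
  4. Final stack is the convex hull in CCW order: (5, -9), (9, -1), (-3, 0), (-6, -4).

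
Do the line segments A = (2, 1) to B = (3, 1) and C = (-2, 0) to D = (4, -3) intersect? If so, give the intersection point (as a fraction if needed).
No (intersection of containing lines falls outside at least one segment)

Parametrize and solve: t = -6, s = -1/3. At least one of these is outside [0, 1], so the segments do not intersect.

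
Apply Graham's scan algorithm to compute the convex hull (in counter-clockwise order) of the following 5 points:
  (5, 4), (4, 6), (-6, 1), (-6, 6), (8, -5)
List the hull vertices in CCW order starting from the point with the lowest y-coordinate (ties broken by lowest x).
Hull (CCW) = [(8, -5), (5, 4), (4, 6), (-6, 6), (-6, 1)]

Graham scan procedure:
  1. Find the pivot p₀ = point with lowest y (tie → lowest x): (8, -5).
  2. Sort the remaining points by polar angle around p₀.
  3. Walk through sorted points, maintaining a stack; pop the top while the last three entries make a non-left turn (cross product ≤ 0).
  4. Final stack is the convex hull in CCW order: (8, -5), (5, 4), (4, 6), (-6, 6), (-6, 1).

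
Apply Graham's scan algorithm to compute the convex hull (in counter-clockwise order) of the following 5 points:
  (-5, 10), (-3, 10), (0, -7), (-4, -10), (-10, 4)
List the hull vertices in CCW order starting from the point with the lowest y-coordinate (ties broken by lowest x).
Hull (CCW) = [(-4, -10), (0, -7), (-3, 10), (-5, 10), (-10, 4)]

Graham scan procedure:
  1. Find the pivot p₀ = point with lowest y (tie → lowest x): (-4, -10).
  2. Sort the remaining points by polar angle around p₀.
  3. Walk through sorted points, maintaining a stack; pop the top while the last three entries make a non-left turn (cross product ≤ 0).
  4. Final stack is the convex hull in CCW order: (-4, -10), (0, -7), (-3, 10), (-5, 10), (-10, 4).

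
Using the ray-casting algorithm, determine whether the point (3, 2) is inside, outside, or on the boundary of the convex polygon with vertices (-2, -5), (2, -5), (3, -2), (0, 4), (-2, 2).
The point (3, 2) lies strictly outside the polygon

Cast a horizontal ray to the right from the query point and count how many polygon edges it crosses (each edge strictly once or zero times, handled with the usual half-open convention). 
Parity of crossings → even ⇒ outside.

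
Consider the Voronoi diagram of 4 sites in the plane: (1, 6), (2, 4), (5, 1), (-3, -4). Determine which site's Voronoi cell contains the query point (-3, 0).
Nearest site = (-3, -4)

The Voronoi cell of site s contains exactly those query points closer to s than to any other site. Compute squared distances from q = (-3, 0) to each site:
  (-3 − -3)² + (-4 − 0)² = 16
  (2 − -3)² + (4 − 0)² = 41
  (1 − -3)² + (6 − 0)² = 52
  (5 − -3)² + (1 − 0)² = 65
Minimum is attained by (-3, -4), so q lies in its Voronoi cell.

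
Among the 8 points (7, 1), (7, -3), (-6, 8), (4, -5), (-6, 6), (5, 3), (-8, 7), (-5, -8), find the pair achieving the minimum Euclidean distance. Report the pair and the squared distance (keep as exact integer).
Pair = ((-6, 8), (-6, 6)); squared distance = 4

Compute all C(8, 2) = 28 pairwise squared distances (x_i − x_j)² + (y_i − y_j)². The minimum is 4, attained by the pair ((-6, 8), (-6, 6)).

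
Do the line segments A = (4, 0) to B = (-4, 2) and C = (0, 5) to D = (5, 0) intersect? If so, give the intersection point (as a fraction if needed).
No (intersection of containing lines falls outside at least one segment)

Parametrize and solve: t = -1/6, s = 16/15. At least one of these is outside [0, 1], so the segments do not intersect.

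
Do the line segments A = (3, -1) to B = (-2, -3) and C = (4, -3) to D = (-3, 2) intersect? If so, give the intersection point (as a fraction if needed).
Yes; intersection at (24/13, -19/13) (t = 3/13 on AB, s = 4/13 on CD)

Parametrize AB as A + t(B − A) = (3 + -5 t, -1 + -2 t) and CD as C + s(D − C) = (4 + -7 s, -3 + 5 s). Solve the linear system for (t, s). Determinant = 39 ≠ 0, so a unique intersection of the containing lines exists. Solution: t = 3/13, s = 4/13 — both in [0, 1], so the segments cross. Intersection point: (24/13, -19/13).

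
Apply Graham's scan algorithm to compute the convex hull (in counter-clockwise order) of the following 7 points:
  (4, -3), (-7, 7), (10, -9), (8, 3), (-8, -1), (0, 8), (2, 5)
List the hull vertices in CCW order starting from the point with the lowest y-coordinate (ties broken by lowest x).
Hull (CCW) = [(10, -9), (8, 3), (0, 8), (-7, 7), (-8, -1)]

Graham scan procedure:
  1. Find the pivot p₀ = point with lowest y (tie → lowest x): (10, -9).
  2. Sort the remaining points by polar angle around p₀.
  3. Walk through sorted points, maintaining a stack; pop the top while the last three entries make a non-left turn (cross product ≤ 0).
  4. Final stack is the convex hull in CCW order: (10, -9), (8, 3), (0, 8), (-7, 7), (-8, -1).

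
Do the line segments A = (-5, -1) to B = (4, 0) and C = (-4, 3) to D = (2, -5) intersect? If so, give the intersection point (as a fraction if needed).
Yes; intersection at (-17/13, -23/39) (t = 16/39 on AB, s = 35/78 on CD)

Parametrize AB as A + t(B − A) = (-5 + 9 t, -1 + 1 t) and CD as C + s(D − C) = (-4 + 6 s, 3 + -8 s). Solve the linear system for (t, s). Determinant = 78 ≠ 0, so a unique intersection of the containing lines exists. Solution: t = 16/39, s = 35/78 — both in [0, 1], so the segments cross. Intersection point: (-17/13, -23/39).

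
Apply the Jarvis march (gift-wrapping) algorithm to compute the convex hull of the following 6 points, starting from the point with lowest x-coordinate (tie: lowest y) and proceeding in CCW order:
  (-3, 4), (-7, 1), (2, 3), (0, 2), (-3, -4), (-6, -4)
Hull (CCW) = [(-7, 1), (-6, -4), (-3, -4), (2, 3), (-3, 4)]

Jarvis march: at each step, from the current hull vertex p, select the next vertex q as the point such that every other point lies strictly to the left of (or on) the directed line p → q. (Equivalently: for every other point r, the cross product (q − p) × (r − p) ≥ 0.)
Starting point (lowest x, tie lowest y): (-7, 1). Wrap until returning to start. Resulting hull: (-7, 1), (-6, -4), (-3, -4), (2, 3), (-3, 4).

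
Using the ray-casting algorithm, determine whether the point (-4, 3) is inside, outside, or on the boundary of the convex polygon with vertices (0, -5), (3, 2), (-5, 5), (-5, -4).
The point (-4, 3) lies strictly inside the polygon

Cast a horizontal ray to the right from the query point and count how many polygon edges it crosses (each edge strictly once or zero times, handled with the usual half-open convention). 
Parity of crossings → odd ⇒ inside.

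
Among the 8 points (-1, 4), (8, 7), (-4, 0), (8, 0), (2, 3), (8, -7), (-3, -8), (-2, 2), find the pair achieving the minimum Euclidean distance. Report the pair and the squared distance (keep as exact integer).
Pair = ((-1, 4), (-2, 2)); squared distance = 5

Compute all C(8, 2) = 28 pairwise squared distances (x_i − x_j)² + (y_i − y_j)². The minimum is 5, attained by the pair ((-1, 4), (-2, 2)).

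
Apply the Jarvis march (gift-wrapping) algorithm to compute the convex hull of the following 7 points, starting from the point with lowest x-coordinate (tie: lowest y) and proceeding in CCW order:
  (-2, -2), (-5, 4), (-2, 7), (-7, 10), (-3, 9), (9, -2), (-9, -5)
Hull (CCW) = [(-9, -5), (9, -2), (-3, 9), (-7, 10)]

Jarvis march: at each step, from the current hull vertex p, select the next vertex q as the point such that every other point lies strictly to the left of (or on) the directed line p → q. (Equivalently: for every other point r, the cross product (q − p) × (r − p) ≥ 0.)
Starting point (lowest x, tie lowest y): (-9, -5). Wrap until returning to start. Resulting hull: (-9, -5), (9, -2), (-3, 9), (-7, 10).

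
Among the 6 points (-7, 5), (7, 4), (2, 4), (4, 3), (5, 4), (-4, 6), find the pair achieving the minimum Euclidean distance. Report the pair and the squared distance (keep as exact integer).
Pair = ((4, 3), (5, 4)); squared distance = 2

Compute all C(6, 2) = 15 pairwise squared distances (x_i − x_j)² + (y_i − y_j)². The minimum is 2, attained by the pair ((4, 3), (5, 4)).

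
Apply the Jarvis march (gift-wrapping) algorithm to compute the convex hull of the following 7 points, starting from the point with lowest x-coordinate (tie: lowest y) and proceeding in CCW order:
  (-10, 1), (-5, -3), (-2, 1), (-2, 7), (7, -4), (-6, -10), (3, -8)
Hull (CCW) = [(-10, 1), (-6, -10), (3, -8), (7, -4), (-2, 7)]

Jarvis march: at each step, from the current hull vertex p, select the next vertex q as the point such that every other point lies strictly to the left of (or on) the directed line p → q. (Equivalently: for every other point r, the cross product (q − p) × (r − p) ≥ 0.)
Starting point (lowest x, tie lowest y): (-10, 1). Wrap until returning to start. Resulting hull: (-10, 1), (-6, -10), (3, -8), (7, -4), (-2, 7).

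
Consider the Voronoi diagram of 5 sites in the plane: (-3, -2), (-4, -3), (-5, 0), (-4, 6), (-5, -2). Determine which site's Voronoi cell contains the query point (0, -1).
Nearest site = (-3, -2)

The Voronoi cell of site s contains exactly those query points closer to s than to any other site. Compute squared distances from q = (0, -1) to each site:
  (-3 − 0)² + (-2 − -1)² = 10
  (-4 − 0)² + (-3 − -1)² = 20
  (-5 − 0)² + (-2 − -1)² = 26
  (-5 − 0)² + (0 − -1)² = 26
  (-4 − 0)² + (6 − -1)² = 65
Minimum is attained by (-3, -2), so q lies in its Voronoi cell.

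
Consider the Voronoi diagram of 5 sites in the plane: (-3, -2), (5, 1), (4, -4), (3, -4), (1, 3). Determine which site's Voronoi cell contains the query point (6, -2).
Nearest site = (4, -4)

The Voronoi cell of site s contains exactly those query points closer to s than to any other site. Compute squared distances from q = (6, -2) to each site:
  (4 − 6)² + (-4 − -2)² = 8
  (5 − 6)² + (1 − -2)² = 10
  (3 − 6)² + (-4 − -2)² = 13
  (1 − 6)² + (3 − -2)² = 50
  (-3 − 6)² + (-2 − -2)² = 81
Minimum is attained by (4, -4), so q lies in its Voronoi cell.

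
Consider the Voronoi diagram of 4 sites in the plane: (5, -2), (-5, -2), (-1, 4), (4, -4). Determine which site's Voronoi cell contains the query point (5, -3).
Nearest site = (5, -2)

The Voronoi cell of site s contains exactly those query points closer to s than to any other site. Compute squared distances from q = (5, -3) to each site:
  (5 − 5)² + (-2 − -3)² = 1
  (4 − 5)² + (-4 − -3)² = 2
  (-1 − 5)² + (4 − -3)² = 85
  (-5 − 5)² + (-2 − -3)² = 101
Minimum is attained by (5, -2), so q lies in its Voronoi cell.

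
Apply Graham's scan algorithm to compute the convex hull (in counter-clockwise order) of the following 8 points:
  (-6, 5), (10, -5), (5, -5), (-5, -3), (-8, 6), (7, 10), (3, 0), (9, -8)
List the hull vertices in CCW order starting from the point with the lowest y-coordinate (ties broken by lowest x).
Hull (CCW) = [(9, -8), (10, -5), (7, 10), (-8, 6), (-5, -3)]

Graham scan procedure:
  1. Find the pivot p₀ = point with lowest y (tie → lowest x): (9, -8).
  2. Sort the remaining points by polar angle around p₀.
  3. Walk through sorted points, maintaining a stack; pop the top while the last three entries make a non-left turn (cross product ≤ 0).
  4. Final stack is the convex hull in CCW order: (9, -8), (10, -5), (7, 10), (-8, 6), (-5, -3).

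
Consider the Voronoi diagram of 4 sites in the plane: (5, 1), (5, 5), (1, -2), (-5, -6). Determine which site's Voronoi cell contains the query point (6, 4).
Nearest site = (5, 5)

The Voronoi cell of site s contains exactly those query points closer to s than to any other site. Compute squared distances from q = (6, 4) to each site:
  (5 − 6)² + (5 − 4)² = 2
  (5 − 6)² + (1 − 4)² = 10
  (1 − 6)² + (-2 − 4)² = 61
  (-5 − 6)² + (-6 − 4)² = 221
Minimum is attained by (5, 5), so q lies in its Voronoi cell.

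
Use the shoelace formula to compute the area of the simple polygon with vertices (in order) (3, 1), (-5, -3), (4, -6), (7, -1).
Area = 43

Shoelace formula: Area = (1/2) |Σ_i (x_i · y_{i+1} − x_{i+1} · y_i)| (indices mod n). Compute each cross term:
  (3)(-3) − (-5)(1) = -4
  (-5)(-6) − (4)(-3) = 42
  (4)(-1) − (7)(-6) = 38
  (7)(1) − (3)(-1) = 10
Sum = 86, so (signed) Area = 86/2 = 43, |Area| = 43.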